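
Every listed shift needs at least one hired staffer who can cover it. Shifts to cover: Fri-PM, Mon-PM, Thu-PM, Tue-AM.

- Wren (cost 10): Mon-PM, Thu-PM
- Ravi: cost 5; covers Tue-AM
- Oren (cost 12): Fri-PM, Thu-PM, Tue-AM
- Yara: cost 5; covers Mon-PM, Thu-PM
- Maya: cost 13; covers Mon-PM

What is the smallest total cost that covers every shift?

17

The greedy cost-per-new-shift heuristic would pick Yara, Ravi, and Oren for 22, but a cheaper cover exists.
Choose Oren and Yara: together they cover Fri-PM, Mon-PM, Thu-PM, Tue-AM — every shift.
Total cost: 12 + 5 = 17.
No cover costs less than 17.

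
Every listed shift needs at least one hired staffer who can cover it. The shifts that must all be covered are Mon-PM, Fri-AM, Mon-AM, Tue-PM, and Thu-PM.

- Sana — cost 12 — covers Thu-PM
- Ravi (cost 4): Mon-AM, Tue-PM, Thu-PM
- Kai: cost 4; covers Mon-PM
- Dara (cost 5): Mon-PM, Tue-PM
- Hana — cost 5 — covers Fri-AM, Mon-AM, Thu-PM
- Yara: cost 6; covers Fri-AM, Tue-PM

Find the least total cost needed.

10

Choose Dara and Hana: together they cover Mon-PM, Fri-AM, Mon-AM, Tue-PM, Thu-PM — every shift.
Total cost: 5 + 5 = 10.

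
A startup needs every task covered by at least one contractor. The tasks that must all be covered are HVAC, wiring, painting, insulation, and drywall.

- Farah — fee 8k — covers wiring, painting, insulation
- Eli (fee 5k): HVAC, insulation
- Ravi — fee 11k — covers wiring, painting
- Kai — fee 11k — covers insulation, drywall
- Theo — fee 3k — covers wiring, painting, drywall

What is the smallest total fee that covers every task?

8

Choose Eli and Theo: together they cover HVAC, wiring, painting, insulation, drywall — every task.
Total fee: 5 + 3 = 8.
No cover costs less than 8.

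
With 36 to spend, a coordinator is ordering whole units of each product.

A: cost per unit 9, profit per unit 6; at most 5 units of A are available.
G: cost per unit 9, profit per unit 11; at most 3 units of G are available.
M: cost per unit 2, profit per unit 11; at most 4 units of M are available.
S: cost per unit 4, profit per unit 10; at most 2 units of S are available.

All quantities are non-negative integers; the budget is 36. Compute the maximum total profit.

2×G, 4×M, and 2×S: cost 34 ≤ 36, profit 2·11 + 4·11 + 2·10 = 86.
1×A, 1×G, 4×M, and 2×S: cost 34 ≤ 36, profit 1·6 + 1·11 + 4·11 + 2·10 = 81.
Best is 86.

86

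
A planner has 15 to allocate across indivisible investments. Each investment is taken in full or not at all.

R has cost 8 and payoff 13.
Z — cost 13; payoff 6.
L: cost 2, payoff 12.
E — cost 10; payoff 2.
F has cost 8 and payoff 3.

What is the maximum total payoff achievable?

Allowing fractional choices, the relaxed optimum would be about 27.3, but investments are indivisible.
R + L: cost 8 + 2 = 10 ≤ 15, payoff 13 + 12 = 25.
L + F: cost 2 + 8 = 10 ≤ 15, payoff 12 + 3 = 15.
Z + L: cost 13 + 2 = 15 ≤ 15, payoff 6 + 12 = 18.
Best is R and L with total payoff 25.

25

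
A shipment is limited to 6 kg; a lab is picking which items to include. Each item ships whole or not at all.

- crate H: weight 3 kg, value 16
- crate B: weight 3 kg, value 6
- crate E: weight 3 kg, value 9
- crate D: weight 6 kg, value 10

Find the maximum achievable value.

Take crate H and crate E: weight 3 + 3 = 6 ≤ 6, value 16 + 9 = 25.
No other feasible combination does better.

25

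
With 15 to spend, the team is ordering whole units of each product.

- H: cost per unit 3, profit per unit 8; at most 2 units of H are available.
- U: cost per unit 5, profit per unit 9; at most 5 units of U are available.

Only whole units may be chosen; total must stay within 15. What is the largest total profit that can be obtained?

27

This is a bounded integer knapsack.
H has the best ratio (8/3); taking only H gives at most 2×8 = 16 (stopped by the supply cap of 2).
Mixing does better — 3×U: cost 15 ≤ 15, profit 3·9 = 27.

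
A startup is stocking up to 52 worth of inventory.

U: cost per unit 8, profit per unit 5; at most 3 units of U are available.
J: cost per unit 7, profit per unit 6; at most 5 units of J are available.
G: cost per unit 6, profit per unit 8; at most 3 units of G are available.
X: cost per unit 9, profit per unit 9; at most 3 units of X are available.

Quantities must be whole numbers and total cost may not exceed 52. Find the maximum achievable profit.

57

This is a bounded integer knapsack.
G has the best ratio (8/6); taking only G gives at most 3×8 = 24 (stopped by the supply cap of 3).
Mixing does better — 1×J, 3×G, and 3×X: cost 52 ≤ 52, profit 1·6 + 3·8 + 3·9 = 57.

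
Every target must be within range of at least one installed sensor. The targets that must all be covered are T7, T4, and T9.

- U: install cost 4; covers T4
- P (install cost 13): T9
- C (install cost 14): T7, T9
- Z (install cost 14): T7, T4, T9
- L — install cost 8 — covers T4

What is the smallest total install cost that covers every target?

14

The greedy cost-per-new-target heuristic would pick U and C for 18, but a cheaper cover exists.
Z alone covers T7, T4, T9 — every target.
Total install cost: 14.
No cover costs less than 14.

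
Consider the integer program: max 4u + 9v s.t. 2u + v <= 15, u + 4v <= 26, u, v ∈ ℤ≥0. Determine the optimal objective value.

65

(u,v)=(5,5): 2·5+1·5=15≤15, 1·5+4·5=25≤26, objective 65.
(u,v)=(4,5): 2·4+1·5=13≤15, 1·4+4·5=24≤26, objective 61.
(u,v)=(3,5): 2·3+1·5=11≤15, 1·3+4·5=23≤26, objective 57.
(u,v)=(5,4): 2·5+1·4=14≤15, 1·5+4·4=21≤26, objective 56.
Maximum is 65 at (u,v)=(5,5).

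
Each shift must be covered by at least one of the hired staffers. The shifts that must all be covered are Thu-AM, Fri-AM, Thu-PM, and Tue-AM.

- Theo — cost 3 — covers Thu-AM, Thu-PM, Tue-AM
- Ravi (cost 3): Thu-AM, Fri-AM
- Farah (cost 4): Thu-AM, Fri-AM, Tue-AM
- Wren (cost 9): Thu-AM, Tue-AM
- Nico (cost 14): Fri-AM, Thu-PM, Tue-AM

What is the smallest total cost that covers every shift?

This is a weighted set-cover instance.
Choose Theo and Ravi: together they cover Thu-AM, Fri-AM, Thu-PM, Tue-AM — every shift.
Total cost: 3 + 3 = 6.
No cover costs less than 6.

6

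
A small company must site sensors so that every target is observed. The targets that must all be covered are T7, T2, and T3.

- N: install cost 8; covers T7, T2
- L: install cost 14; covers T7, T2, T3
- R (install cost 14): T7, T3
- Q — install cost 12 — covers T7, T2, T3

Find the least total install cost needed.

The greedy cost-per-new-target heuristic would pick N and Q for 20, but a cheaper cover exists.
Q alone covers T7, T2, T3 — every target.
Total install cost: 12.
No cover costs less than 12.

12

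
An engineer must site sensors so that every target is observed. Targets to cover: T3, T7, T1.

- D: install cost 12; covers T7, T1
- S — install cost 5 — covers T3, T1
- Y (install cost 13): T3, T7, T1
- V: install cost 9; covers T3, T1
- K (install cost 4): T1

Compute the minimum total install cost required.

13

The greedy cost-per-new-target heuristic would pick S and D for 17, but a cheaper cover exists.
Y alone covers T3, T7, T1 — every target.
Total install cost: 13.
No cover costs less than 13.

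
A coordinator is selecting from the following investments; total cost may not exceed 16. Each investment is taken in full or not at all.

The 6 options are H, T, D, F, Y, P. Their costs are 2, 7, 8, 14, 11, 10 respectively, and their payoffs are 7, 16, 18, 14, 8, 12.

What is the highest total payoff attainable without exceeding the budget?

34

Take T and D: cost 7 + 8 = 15 ≤ 16, payoff 16 + 18 = 34.
No other feasible combination does better.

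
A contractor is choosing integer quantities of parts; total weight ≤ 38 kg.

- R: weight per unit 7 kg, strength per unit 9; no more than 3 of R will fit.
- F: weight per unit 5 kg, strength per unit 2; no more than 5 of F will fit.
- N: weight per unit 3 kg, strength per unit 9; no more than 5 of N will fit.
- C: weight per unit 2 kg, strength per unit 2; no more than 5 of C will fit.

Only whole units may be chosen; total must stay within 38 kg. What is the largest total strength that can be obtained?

74

This is a bounded integer knapsack.
Take 3×R, 5×N, and 1×C: weight 38 ≤ 38, strength 3·9 + 5·9 + 1·2 = 74.
N has the best ratio (9/3) and is taken to its limit of 5; remaining capacity is filled optimally with the others.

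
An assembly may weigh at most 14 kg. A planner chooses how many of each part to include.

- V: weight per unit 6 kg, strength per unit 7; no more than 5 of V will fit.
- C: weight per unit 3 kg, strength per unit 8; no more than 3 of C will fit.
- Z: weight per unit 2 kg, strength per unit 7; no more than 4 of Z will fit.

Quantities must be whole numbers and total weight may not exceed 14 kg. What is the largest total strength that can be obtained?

44

This is a bounded integer knapsack.
Take 2×C and 4×Z: weight 14 ≤ 14, strength 2·8 + 4·7 = 44.
Z has the best ratio (7/2) and is taken to its limit of 4; remaining capacity is filled optimally with the others.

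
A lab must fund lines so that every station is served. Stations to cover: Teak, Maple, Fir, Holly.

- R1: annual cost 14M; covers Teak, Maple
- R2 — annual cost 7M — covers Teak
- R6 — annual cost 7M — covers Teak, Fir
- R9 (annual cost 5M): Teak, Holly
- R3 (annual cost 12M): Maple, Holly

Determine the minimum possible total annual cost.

19

This is a weighted set-cover instance.
The greedy cost-per-new-station heuristic would pick R9, R6, and R3 for 24, but a cheaper cover exists.
Choose R6 and R3: together they cover Teak, Maple, Fir, Holly — every station.
Total annual cost: 7 + 12 = 19.
No cover costs less than 19.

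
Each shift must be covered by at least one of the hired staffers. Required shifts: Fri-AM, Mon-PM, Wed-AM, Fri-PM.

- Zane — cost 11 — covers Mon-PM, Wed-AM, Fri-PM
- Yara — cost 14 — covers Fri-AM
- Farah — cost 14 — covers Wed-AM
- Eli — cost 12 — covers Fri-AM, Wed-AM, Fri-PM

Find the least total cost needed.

23

Choose Zane and Eli: together they cover Fri-AM, Mon-PM, Wed-AM, Fri-PM — every shift.
Total cost: 11 + 12 = 23.
No cover costs less than 23.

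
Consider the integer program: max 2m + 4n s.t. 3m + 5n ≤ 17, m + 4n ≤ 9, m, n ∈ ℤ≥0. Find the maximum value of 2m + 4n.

12

(m,n)=(4,1) is feasible, giving 12.
(m,n)=(3,1) is feasible, giving 10.
(m,n)=(5,0) is feasible, giving 10.
(m,n)=(4,0) is feasible, giving 8.
The best lattice point is (4,1), giving 12.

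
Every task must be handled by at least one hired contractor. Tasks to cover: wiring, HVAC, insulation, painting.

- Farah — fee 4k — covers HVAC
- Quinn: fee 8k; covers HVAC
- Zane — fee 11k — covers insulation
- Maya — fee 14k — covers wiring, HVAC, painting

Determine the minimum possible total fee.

Choose Zane and Maya: together they cover wiring, HVAC, insulation, painting — every task.
Total fee: 11 + 14 = 25.

25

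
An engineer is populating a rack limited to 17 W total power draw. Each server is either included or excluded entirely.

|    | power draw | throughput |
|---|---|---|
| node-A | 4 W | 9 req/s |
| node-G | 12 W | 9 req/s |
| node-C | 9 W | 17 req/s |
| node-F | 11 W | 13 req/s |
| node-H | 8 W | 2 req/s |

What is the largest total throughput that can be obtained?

This is a 0-1 knapsack instance.
node-A + node-F: power draw 4 + 11 = 15 ≤ 17, throughput 9 + 13 = 22.
node-C + node-H: power draw 9 + 8 = 17 ≤ 17, throughput 17 + 2 = 19.
node-A + node-C: power draw 4 + 9 = 13 ≤ 17, throughput 9 + 17 = 26.
Best is node-A and node-C with total throughput 26.

26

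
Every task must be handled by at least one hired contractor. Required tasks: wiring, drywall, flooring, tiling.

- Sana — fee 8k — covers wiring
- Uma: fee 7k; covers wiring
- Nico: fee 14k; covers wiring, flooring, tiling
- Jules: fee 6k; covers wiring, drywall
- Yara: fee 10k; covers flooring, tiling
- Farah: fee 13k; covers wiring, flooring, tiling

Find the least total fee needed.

Choose Jules and Yara: together they cover wiring, drywall, flooring, tiling — every task.
Total fee: 6 + 10 = 16.

16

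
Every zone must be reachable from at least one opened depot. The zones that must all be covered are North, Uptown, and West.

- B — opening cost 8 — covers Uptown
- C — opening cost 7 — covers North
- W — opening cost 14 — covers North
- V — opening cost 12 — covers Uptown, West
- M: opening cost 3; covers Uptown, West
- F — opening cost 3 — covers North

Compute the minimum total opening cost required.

This is a weighted set-cover instance.
Choose M and F: together they cover North, Uptown, West — every zone.
Total opening cost: 3 + 3 = 6.
No cover costs less than 6.

6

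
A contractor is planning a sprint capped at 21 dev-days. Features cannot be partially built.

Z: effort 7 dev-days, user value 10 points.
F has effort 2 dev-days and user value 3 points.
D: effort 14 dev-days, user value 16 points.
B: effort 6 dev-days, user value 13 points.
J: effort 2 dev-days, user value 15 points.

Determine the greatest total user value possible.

41

Take Z, F, B, and J: effort 7 + 2 + 6 + 2 = 17 ≤ 21, user value 10 + 3 + 13 + 15 = 41.
No other feasible combination does better.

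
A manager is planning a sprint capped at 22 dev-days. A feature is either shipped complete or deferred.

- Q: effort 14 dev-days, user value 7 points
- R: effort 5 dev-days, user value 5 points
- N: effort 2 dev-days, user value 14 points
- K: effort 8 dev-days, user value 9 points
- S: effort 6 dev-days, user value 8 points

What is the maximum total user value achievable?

Treat it as a binary knapsack problem.
Allowing fractional choices, the relaxed optimum would be about 36.5, but features are indivisible.
N + K + S: effort 2 + 8 + 6 = 16 ≤ 22, user value 14 + 9 + 8 = 31.
R + N + K + S: effort 5 + 2 + 8 + 6 = 21 ≤ 22, user value 5 + 14 + 9 + 8 = 36.
Best is R, N, K, and S with total user value 36.

36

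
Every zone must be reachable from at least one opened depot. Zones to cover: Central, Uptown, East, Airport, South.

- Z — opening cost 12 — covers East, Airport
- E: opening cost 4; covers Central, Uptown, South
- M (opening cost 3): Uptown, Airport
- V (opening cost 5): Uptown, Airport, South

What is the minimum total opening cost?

This is a weighted set-cover instance.
The greedy cost-per-new-zone heuristic would pick E, M, and Z for 19, but a cheaper cover exists.
Choose Z and E: together they cover Central, Uptown, East, Airport, South — every zone.
Total opening cost: 12 + 4 = 16.
No cover costs less than 16.

16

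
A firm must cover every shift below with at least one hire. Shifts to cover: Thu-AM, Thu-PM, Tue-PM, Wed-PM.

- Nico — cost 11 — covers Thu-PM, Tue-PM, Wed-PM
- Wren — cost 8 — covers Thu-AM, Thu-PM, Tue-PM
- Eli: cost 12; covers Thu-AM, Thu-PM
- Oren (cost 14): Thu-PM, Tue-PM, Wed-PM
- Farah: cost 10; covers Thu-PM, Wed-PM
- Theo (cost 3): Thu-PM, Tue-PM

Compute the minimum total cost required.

18

The greedy cost-per-new-shift heuristic would pick Theo, Wren, and Farah for 21, but a cheaper cover exists.
Choose Wren and Farah: together they cover Thu-AM, Thu-PM, Tue-PM, Wed-PM — every shift.
Total cost: 8 + 10 = 18.
No cover costs less than 18.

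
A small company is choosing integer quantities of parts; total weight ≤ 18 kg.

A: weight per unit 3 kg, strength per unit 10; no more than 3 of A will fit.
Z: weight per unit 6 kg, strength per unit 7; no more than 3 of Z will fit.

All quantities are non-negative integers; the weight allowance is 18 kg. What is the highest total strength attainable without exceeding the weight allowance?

A has the best ratio (10/3); taking only A gives at most 3×10 = 30 (stopped by the supply cap of 3).
Mixing does better — 3×A and 1×Z: weight 15 ≤ 18, strength 3·10 + 1·7 = 37.

37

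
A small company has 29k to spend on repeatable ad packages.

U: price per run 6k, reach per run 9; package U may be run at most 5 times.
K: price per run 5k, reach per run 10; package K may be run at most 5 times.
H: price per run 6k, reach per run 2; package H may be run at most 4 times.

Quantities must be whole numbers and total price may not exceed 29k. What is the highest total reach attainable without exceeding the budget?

50

This is a bounded integer knapsack.
1×U and 4×K: price 26 ≤ 29, reach 1·9 + 4·10 = 49.
5×K: price 25 ≤ 29, reach 5·10 = 50.
Best is 50.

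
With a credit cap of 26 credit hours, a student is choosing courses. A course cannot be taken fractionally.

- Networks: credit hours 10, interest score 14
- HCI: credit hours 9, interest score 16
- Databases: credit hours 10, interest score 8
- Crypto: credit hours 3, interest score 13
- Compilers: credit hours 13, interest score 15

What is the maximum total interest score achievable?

Take HCI, Crypto, and Compilers: credit hours 9 + 3 + 13 = 25 ≤ 26, interest score 16 + 13 + 15 = 44.
No other feasible combination does better.

44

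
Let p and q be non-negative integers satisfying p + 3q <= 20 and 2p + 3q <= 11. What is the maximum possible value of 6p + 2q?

Relaxing integrality, the LP optimum is 33.00 at (p,q) = (5.5, 0), which is not an integer point.
(p,q)=(5,0): 1·5+3·0=5≤20, 2·5+3·0=10≤11, objective 30.
(p,q)=(4,1): 1·4+3·1=7≤20, 2·4+3·1=11≤11, objective 26.
(p,q)=(4,0): 1·4+3·0=4≤20, 2·4+3·0=8≤11, objective 24.
The best lattice point is (5,0), giving 30.

30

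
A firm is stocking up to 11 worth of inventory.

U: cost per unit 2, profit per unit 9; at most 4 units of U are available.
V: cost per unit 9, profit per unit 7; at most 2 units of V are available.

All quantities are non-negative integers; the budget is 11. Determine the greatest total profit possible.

36

Take 4×U: cost 8 ≤ 11, profit 4·9 = 36.
U has the best ratio (9/2) and is taken to its limit of 4; remaining capacity is filled optimally with the others.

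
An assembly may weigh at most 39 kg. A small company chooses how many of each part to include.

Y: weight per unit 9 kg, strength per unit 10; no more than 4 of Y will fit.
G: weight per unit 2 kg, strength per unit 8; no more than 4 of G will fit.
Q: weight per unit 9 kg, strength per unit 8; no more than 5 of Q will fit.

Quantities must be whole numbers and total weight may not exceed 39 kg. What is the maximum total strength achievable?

62

G has the best ratio (8/2); taking only G gives at most 4×8 = 32 (stopped by the supply cap of 4).
Mixing does better — 3×Y and 4×G: weight 35 ≤ 39, strength 3·10 + 4·8 = 62.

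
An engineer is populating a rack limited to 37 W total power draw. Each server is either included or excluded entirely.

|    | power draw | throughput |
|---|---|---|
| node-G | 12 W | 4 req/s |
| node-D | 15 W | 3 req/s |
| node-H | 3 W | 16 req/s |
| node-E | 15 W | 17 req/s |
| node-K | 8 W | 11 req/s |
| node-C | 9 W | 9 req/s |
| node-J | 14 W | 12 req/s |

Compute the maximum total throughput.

This is a 0-1 knapsack instance.
Allowing fractional choices, the relaxed optimum would be about 54.7, but servers are indivisible.
node-H + node-K + node-C + node-J: power draw 3 + 8 + 9 + 14 = 34 ≤ 37, throughput 16 + 11 + 9 + 12 = 48.
node-H + node-E + node-J: power draw 3 + 15 + 14 = 32 ≤ 37, throughput 16 + 17 + 12 = 45.
node-H + node-E + node-K + node-C: power draw 3 + 15 + 8 + 9 = 35 ≤ 37, throughput 16 + 17 + 11 + 9 = 53.
Best is node-H, node-E, node-K, and node-C with total throughput 53.

53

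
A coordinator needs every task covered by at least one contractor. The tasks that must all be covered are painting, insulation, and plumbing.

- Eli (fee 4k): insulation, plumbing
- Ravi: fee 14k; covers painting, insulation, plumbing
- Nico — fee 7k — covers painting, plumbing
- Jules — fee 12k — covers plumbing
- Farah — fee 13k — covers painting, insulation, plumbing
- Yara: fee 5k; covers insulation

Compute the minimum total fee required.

11

Choose Eli and Nico: together they cover painting, insulation, plumbing — every task.
Total fee: 4 + 7 = 11.
No cover costs less than 11.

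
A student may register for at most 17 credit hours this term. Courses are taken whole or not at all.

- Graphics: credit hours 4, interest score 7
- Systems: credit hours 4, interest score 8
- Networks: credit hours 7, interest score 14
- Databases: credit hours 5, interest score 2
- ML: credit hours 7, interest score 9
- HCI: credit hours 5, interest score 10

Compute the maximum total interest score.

32

Treat it as a binary knapsack problem.
Allowing fractional choices, the relaxed optimum would be about 33.8, but courses are indivisible.
Graphics + Networks + HCI: credit hours 4 + 7 + 5 = 16 ≤ 17, interest score 7 + 14 + 10 = 31.
Systems + Networks + HCI: credit hours 4 + 7 + 5 = 16 ≤ 17, interest score 8 + 14 + 10 = 32.
Graphics + Systems + Networks: credit hours 4 + 4 + 7 = 15 ≤ 17, interest score 7 + 8 + 14 = 29.
Best is Systems, Networks, and HCI with total interest score 32.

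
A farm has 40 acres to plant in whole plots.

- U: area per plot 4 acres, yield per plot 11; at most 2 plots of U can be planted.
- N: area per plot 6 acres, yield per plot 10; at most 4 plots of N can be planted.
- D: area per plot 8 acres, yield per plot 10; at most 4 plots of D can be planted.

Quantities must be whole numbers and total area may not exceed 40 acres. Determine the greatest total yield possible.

72

2×U, 4×N, and 1×D: area 40 ≤ 40, yield 2·11 + 4·10 + 1·10 = 72.
2×U and 4×D: area 40 ≤ 40, yield 2·11 + 4·10 = 62.
Best is 72.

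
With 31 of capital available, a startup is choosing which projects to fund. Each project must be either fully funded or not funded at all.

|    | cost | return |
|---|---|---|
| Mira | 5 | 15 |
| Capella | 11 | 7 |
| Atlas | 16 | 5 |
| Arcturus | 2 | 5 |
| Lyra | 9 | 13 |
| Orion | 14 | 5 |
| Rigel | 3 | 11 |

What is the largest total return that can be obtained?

51

Take Mira, Capella, Arcturus, Lyra, and Rigel: cost 5 + 11 + 2 + 9 + 3 = 30 ≤ 31, return 15 + 7 + 5 + 13 + 11 = 51.
No other feasible combination does better.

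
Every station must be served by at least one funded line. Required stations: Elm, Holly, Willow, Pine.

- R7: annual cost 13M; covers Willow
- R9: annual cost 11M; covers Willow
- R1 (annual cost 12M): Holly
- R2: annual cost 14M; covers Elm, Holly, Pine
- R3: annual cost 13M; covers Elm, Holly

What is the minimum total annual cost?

25

Choose R9 and R2: together they cover Elm, Holly, Willow, Pine — every station.
Total annual cost: 11 + 14 = 25.
No cover costs less than 25.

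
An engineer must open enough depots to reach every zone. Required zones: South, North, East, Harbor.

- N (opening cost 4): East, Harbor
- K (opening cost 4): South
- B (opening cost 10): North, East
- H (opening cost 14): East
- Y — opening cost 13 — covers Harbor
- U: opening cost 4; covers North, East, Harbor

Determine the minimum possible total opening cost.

8

Choose K and U: together they cover South, North, East, Harbor — every zone.
Total opening cost: 4 + 4 = 8.
No cover costs less than 8.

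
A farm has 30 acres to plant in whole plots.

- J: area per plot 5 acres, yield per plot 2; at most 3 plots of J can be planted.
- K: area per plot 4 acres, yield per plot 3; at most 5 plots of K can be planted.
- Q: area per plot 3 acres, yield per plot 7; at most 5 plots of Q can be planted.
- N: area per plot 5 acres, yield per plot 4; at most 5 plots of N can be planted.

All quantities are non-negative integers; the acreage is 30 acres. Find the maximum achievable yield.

Q has the best ratio (7/3); taking only Q gives at most 5×7 = 35 (stopped by the supply cap of 5).
Mixing does better — 5×Q and 3×N: area 30 ≤ 30, yield 5·7 + 3·4 = 47.

47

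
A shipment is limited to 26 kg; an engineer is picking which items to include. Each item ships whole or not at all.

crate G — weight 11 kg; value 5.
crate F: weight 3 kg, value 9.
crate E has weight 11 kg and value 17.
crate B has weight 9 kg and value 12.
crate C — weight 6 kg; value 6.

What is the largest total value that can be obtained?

This is an integer program with binary decision variables.
Allowing fractional choices, the relaxed optimum would be about 41.0, but items are indivisible.
crate F + crate E + crate B: weight 3 + 11 + 9 = 23 ≤ 26, value 9 + 17 + 12 = 38.
crate E + crate B + crate C: weight 11 + 9 + 6 = 26 ≤ 26, value 17 + 12 + 6 = 35.
Best is crate F, crate E, and crate B with total value 38.

38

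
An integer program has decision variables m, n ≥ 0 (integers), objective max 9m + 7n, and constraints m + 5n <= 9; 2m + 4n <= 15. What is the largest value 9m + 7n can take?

63

The continuous relaxation peaks at (7.5, 0) with value 67.50; rounding to a feasible lattice point costs some objective.
(m,n)=(7,0): 1·7+5·0=7≤9, 2·7+4·0=14≤15, objective 63.
(m,n)=(6,0): 1·6+5·0=6≤9, 2·6+4·0=12≤15, objective 54.
Maximum is 63 at (m,n)=(7,0).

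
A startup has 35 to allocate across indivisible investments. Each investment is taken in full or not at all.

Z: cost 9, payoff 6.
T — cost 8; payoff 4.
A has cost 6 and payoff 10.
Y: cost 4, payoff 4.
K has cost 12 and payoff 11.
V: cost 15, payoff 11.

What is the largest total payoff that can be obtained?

32

Allowing fractional choices, the relaxed optimum would be about 34.5, but investments are indivisible.
Z + A + Y + V: cost 9 + 6 + 4 + 15 = 34 ≤ 35, payoff 6 + 10 + 4 + 11 = 31.
A + K + V: cost 6 + 12 + 15 = 33 ≤ 35, payoff 10 + 11 + 11 = 32.
Z + A + Y + K: cost 9 + 6 + 4 + 12 = 31 ≤ 35, payoff 6 + 10 + 4 + 11 = 31.
Best is A, K, and V with total payoff 32.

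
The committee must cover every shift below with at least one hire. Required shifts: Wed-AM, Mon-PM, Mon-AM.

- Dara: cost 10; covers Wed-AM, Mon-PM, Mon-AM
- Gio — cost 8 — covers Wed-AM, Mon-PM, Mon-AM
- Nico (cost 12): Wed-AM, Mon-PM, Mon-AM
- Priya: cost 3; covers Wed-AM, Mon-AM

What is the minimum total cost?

The greedy cost-per-new-shift heuristic would pick Priya and Gio for 11, but a cheaper cover exists.
Gio alone covers Wed-AM, Mon-PM, Mon-AM — every shift.
Total cost: 8.
No cover costs less than 8.

8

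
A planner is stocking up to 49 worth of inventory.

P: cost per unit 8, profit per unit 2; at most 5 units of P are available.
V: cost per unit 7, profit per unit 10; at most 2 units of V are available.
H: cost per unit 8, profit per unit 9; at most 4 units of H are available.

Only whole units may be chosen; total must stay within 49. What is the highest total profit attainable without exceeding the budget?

56

This is a bounded integer knapsack.
2×V and 4×H: cost 46 ≤ 49, profit 2·10 + 4·9 = 56.
1×P, 2×V, and 3×H: cost 46 ≤ 49, profit 1·2 + 2·10 + 3·9 = 49.
Best is 56.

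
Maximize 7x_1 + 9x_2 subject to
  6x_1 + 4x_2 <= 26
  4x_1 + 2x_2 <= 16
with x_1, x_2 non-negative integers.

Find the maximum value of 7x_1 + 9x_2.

54

(x_1,x_2)=(0,6): 6·0+4·6=24≤26, 4·0+2·6=12≤16, objective 54.
(x_1,x_2)=(1,5): 6·1+4·5=26≤26, 4·1+2·5=14≤16, objective 52.
(x_1,x_2)=(0,5): 6·0+4·5=20≤26, 4·0+2·5=10≤16, objective 45.
No feasible integer point exceeds 54.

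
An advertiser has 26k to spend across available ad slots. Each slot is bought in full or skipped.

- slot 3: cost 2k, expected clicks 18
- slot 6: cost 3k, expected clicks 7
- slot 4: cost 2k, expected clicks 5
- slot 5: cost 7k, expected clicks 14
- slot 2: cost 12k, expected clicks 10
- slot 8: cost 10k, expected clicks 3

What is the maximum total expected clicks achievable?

54

slot 3 + slot 4 + slot 5 + slot 2: cost 2 + 2 + 7 + 12 = 23 ≤ 26, expected clicks 18 + 5 + 14 + 10 = 47.
slot 3 + slot 6 + slot 5 + slot 2: cost 2 + 3 + 7 + 12 = 24 ≤ 26, expected clicks 18 + 7 + 14 + 10 = 49.
slot 3 + slot 6 + slot 4 + slot 5 + slot 2: cost 2 + 3 + 2 + 7 + 12 = 26 ≤ 26, expected clicks 18 + 7 + 5 + 14 + 10 = 54.
Best is slot 3, slot 6, slot 4, slot 5, and slot 2 with total expected clicks 54.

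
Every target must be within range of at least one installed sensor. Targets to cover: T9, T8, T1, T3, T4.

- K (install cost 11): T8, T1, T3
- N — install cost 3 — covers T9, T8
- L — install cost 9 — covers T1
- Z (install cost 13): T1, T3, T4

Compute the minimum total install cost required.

16

Choose N and Z: together they cover T9, T8, T1, T3, T4 — every target.
Total install cost: 3 + 13 = 16.
No cover costs less than 16.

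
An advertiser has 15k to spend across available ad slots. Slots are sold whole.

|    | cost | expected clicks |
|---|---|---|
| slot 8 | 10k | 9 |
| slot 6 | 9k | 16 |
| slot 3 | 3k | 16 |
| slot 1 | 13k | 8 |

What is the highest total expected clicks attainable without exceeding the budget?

32

Take slot 6 and slot 3: cost 9 + 3 = 12 ≤ 15, expected clicks 16 + 16 = 32.
No other feasible combination does better.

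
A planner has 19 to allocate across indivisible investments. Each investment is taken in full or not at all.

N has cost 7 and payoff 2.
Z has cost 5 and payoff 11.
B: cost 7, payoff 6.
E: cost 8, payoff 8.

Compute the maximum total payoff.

N + Z + B: cost 7 + 5 + 7 = 19 ≤ 19, payoff 2 + 11 + 6 = 19.
Z + E: cost 5 + 8 = 13 ≤ 19, payoff 11 + 8 = 19.
The maximum payoff is 19; one optimal choice is Z and E.

19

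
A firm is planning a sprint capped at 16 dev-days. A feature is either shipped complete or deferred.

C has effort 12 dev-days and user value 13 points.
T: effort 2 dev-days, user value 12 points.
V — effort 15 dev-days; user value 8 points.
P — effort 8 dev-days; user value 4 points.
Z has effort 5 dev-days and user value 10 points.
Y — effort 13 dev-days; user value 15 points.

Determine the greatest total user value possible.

Treat it as a binary knapsack problem.
Allowing fractional choices, the relaxed optimum would be about 32.4, but features are indivisible.
C + T: effort 12 + 2 = 14 ≤ 16, user value 13 + 12 = 25.
T + P + Z: effort 2 + 8 + 5 = 15 ≤ 16, user value 12 + 4 + 10 = 26.
T + Y: effort 2 + 13 = 15 ≤ 16, user value 12 + 15 = 27.
Best is T and Y with total user value 27.

27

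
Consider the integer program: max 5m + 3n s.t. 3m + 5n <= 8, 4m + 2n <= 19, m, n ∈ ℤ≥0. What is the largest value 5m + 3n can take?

10

The continuous relaxation peaks at (2.67, 0) with value 13.33; rounding to a feasible lattice point costs some objective.
(m,n)=(2,0): 3·2+5·0=6≤8, 4·2+2·0=8≤19, objective 10.
(m,n)=(1,1): 3·1+5·1=8≤8, 4·1+2·1=6≤19, objective 8.
Maximum is 10 at (m,n)=(2,0).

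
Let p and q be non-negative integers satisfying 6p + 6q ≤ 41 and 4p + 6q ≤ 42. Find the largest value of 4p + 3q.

24

The continuous relaxation peaks at (6.83, 0) with value 27.33; rounding to a feasible lattice point costs some objective.
(p,q)=(6,0): 6·6+6·0=36≤41, 4·6+6·0=24≤42, objective 24.
(p,q)=(5,1): 6·5+6·1=36≤41, 4·5+6·1=26≤42, objective 23.
(p,q)=(5,0): 6·5+6·0=30≤41, 4·5+6·0=20≤42, objective 20.
Maximum is 24 at (p,q)=(6,0).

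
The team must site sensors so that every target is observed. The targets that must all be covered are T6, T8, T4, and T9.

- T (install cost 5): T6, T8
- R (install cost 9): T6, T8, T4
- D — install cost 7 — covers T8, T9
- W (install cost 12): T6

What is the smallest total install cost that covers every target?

This is a weighted set-cover instance.
The greedy cost-per-new-target heuristic would pick T, D, and R for 21, but a cheaper cover exists.
Choose R and D: together they cover T6, T8, T4, T9 — every target.
Total install cost: 9 + 7 = 16.
No cover costs less than 16.

16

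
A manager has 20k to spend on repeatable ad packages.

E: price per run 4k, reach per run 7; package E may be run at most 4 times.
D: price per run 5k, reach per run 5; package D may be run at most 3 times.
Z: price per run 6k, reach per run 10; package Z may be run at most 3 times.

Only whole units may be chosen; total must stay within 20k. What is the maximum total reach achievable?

34

E has the best ratio (7/4); taking only E gives at most 4×7 = 28 (stopped by the supply cap of 4).
Mixing does better — 2×E and 2×Z: price 20 ≤ 20, reach 2·7 + 2·10 = 34.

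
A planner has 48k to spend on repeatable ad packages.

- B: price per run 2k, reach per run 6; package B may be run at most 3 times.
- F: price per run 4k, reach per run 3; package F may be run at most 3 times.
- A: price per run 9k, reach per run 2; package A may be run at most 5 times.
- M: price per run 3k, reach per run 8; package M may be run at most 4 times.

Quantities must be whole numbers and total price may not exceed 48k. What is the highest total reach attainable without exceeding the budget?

This is a bounded integer knapsack.
B has the best ratio (6/2); taking only B gives at most 3×6 = 18 (stopped by the supply cap of 3).
Mixing does better — 3×B, 3×F, 2×A, and 4×M: price 48 ≤ 48, reach 3·6 + 3·3 + 2·2 + 4·8 = 63.

63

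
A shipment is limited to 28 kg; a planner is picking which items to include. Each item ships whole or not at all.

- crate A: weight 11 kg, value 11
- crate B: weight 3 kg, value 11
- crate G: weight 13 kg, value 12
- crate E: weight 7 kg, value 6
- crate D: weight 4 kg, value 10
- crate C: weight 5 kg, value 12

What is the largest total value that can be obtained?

45

Treat it as a binary knapsack problem.
Take crate B, crate G, crate D, and crate C: weight 3 + 13 + 4 + 5 = 25 ≤ 28, value 11 + 12 + 10 + 12 = 45.
No other feasible combination does better.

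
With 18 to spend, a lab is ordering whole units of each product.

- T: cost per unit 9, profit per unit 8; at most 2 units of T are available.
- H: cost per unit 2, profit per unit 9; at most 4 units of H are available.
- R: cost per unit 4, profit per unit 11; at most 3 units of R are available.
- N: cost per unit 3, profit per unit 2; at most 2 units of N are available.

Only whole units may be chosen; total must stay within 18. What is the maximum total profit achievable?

60

This is a bounded integer knapsack.
4×H and 2×R: cost 16 ≤ 18, profit 4·9 + 2·11 = 58.
3×H and 3×R: cost 18 ≤ 18, profit 3·9 + 3·11 = 60.
Best is 60.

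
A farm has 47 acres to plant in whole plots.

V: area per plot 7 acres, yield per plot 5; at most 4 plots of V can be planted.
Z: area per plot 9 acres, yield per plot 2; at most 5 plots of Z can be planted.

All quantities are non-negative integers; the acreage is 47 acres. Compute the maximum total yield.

24

V has the best ratio (5/7); taking only V gives at most 4×5 = 20 (stopped by the supply cap of 4).
Mixing does better — 4×V and 2×Z: area 46 ≤ 47, yield 4·5 + 2·2 = 24.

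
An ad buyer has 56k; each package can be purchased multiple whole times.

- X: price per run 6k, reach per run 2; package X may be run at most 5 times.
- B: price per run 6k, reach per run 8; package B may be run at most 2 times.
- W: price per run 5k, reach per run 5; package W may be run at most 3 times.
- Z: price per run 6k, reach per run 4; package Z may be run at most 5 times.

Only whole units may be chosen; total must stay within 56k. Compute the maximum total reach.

47

This is a bounded integer knapsack.
B has the best ratio (8/6); taking only B gives at most 2×8 = 16 (stopped by the supply cap of 2).
Mixing does better — 2×B, 3×W, and 4×Z: price 51 ≤ 56, reach 2·8 + 3·5 + 4·4 = 47.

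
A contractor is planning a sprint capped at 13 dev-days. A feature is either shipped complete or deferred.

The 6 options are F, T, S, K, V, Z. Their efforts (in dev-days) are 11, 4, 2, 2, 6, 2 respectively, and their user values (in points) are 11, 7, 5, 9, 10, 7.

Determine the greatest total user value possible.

31

Allowing fractional choices, the relaxed optimum would be about 33.0, but features are indivisible.
S + K + V + Z: effort 2 + 2 + 6 + 2 = 12 ≤ 13, user value 5 + 9 + 10 + 7 = 31.
K + V + Z: effort 2 + 6 + 2 = 10 ≤ 13, user value 9 + 10 + 7 = 26.
T + S + K + Z: effort 4 + 2 + 2 + 2 = 10 ≤ 13, user value 7 + 5 + 9 + 7 = 28.
Best is S, K, V, and Z with total user value 31.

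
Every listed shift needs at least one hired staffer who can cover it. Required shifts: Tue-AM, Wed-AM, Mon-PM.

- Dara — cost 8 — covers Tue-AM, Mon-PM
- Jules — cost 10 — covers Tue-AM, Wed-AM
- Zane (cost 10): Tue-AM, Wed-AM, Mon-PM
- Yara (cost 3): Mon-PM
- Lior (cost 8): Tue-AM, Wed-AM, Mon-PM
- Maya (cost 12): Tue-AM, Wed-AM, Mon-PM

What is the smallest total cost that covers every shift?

Lior alone covers Tue-AM, Wed-AM, Mon-PM — every shift.
Total cost: 8.
No cover costs less than 8.

8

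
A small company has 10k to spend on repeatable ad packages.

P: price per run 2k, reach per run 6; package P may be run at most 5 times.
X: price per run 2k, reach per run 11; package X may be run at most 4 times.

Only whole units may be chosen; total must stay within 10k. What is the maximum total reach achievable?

50

Take 1×P and 4×X: price 10 ≤ 10, reach 1·6 + 4·11 = 50.
X has the best ratio (11/2) and is taken to its limit of 4; remaining capacity is filled optimally with the others.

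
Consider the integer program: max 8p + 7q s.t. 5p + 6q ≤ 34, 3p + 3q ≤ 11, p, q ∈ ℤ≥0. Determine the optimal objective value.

24

The continuous relaxation peaks at (3.67, 0) with value 29.33; rounding to a feasible lattice point costs some objective.
(p,q)=(3,0) is feasible, giving 24.
(p,q)=(2,1) is feasible, giving 23.
(p,q)=(2,0) is feasible, giving 16.
Maximum is 24 at (p,q)=(3,0).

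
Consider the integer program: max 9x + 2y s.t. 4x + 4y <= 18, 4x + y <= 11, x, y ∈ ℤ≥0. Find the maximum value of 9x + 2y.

22

The continuous relaxation peaks at (2.75, 0) with value 24.75; rounding to a feasible lattice point costs some objective.
(x,y)=(2,2): 4·2+4·2=16≤18, 4·2+1·2=10≤11, objective 22.
(x,y)=(2,1): 4·2+4·1=12≤18, 4·2+1·1=9≤11, objective 20.
(x,y)=(2,0): 4·2+4·0=8≤18, 4·2+1·0=8≤11, objective 18.
No feasible integer point exceeds 22.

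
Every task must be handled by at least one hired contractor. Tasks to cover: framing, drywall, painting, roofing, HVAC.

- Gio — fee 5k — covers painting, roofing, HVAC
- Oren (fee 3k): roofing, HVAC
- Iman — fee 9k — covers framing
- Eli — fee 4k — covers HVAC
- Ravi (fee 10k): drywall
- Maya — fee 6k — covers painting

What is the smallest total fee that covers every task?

24

The greedy cost-per-new-task heuristic would pick Oren, Gio, Iman, and Ravi for 27, but a cheaper cover exists.
Choose Gio, Iman, and Ravi: together they cover framing, drywall, painting, roofing, HVAC — every task.
Total fee: 5 + 9 + 10 = 24.
No cover costs less than 24.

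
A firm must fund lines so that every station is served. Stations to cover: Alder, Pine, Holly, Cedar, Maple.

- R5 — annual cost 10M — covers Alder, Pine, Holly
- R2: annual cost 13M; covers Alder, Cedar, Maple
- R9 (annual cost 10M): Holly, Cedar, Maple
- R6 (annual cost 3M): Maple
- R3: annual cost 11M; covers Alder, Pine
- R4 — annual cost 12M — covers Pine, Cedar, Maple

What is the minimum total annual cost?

20

Choose R5 and R9: together they cover Alder, Pine, Holly, Cedar, Maple — every station.
Total annual cost: 10 + 10 = 20.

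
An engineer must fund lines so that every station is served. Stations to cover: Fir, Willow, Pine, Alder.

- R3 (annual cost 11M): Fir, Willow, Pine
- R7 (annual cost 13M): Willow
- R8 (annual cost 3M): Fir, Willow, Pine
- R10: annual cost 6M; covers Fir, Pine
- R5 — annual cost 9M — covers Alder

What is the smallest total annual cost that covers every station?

12

This is an integer covering problem.
Choose R8 and R5: together they cover Fir, Willow, Pine, Alder — every station.
Total annual cost: 3 + 9 = 12.
No cover costs less than 12.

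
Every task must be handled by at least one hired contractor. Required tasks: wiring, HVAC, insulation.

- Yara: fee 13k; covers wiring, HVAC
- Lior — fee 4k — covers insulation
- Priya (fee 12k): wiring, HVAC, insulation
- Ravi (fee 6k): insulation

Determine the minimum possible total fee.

The greedy cost-per-new-task heuristic would pick Lior and Priya for 16, but a cheaper cover exists.
Priya alone covers wiring, HVAC, insulation — every task.
Total fee: 12.
No cover costs less than 12.

12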